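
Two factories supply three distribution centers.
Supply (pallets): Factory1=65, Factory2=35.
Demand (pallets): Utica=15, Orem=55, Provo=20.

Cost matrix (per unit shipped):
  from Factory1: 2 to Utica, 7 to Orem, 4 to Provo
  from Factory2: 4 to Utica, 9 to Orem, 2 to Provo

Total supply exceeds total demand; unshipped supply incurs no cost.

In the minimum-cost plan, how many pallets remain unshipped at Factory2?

10

Minimum-cost shipments:
  Factory1–Utica: 15 × 2 = 30
  Factory1–Orem: 50 × 7 = 350
  Factory2–Orem: 5 × 9 = 45
  Factory2–Provo: 20 × 2 = 40
Total cost = 465.
Factory2 ships 25 of its 35, leaving 10.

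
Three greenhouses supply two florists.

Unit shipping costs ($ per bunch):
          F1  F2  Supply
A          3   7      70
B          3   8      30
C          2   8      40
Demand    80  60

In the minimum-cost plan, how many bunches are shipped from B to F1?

The minimum-cost plan:
  A→F1: 10 × $3 = $30
  A→F2: 60 × $7 = $420
  B→F1: 30 × $3 = $90
  C→F1: 40 × $2 = $80
Total cost = $620.
So B→F1 carries 30 bunches.

30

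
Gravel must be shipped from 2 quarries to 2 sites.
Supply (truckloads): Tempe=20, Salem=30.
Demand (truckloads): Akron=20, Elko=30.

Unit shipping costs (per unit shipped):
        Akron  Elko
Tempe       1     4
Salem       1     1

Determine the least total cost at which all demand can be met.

50

One minimum-cost allocation:
  Tempe->Akron: 20 × 1 = 20
  Salem->Elko: 30 × 1 = 30
Total = 20 + 30 = 50.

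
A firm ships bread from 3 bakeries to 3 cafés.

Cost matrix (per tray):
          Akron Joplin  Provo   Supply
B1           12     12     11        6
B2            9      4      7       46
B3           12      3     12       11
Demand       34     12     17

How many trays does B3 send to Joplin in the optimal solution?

11

Optimal shipments:
  B1→Akron: 6 × 12 = 72
  B2→Akron: 28 × 9 = 252
  B2→Joplin: 1 × 4 = 4
  B2→Provo: 17 × 7 = 119
  B3→Joplin: 11 × 3 = 33
Total cost = 480.
So B3→Joplin carries 11 trays.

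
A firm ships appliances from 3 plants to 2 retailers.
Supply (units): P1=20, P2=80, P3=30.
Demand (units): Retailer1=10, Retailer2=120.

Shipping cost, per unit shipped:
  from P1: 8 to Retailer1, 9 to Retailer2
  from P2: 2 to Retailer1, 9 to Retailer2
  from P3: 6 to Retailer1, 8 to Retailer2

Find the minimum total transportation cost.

An optimal shipping plan:
  P1->Retailer2: 20 units
  P2->Retailer1: 10 units
  P2->Retailer2: 70 units
  P3->Retailer2: 30 units
Total cost = 1070.
(Supply check: P1 ships 20; P2 ships 80; P3 ships 30.)

1070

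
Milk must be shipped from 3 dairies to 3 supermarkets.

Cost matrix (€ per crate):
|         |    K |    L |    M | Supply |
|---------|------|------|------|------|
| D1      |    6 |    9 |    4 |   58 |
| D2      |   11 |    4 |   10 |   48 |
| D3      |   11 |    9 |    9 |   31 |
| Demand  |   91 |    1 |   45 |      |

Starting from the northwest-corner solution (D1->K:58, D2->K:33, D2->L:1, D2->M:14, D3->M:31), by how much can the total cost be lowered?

14

Current plan cost = 58·6 + 33·11 + 1·4 + 14·10 + 31·9 = €1134.
Optimal plan:
  D1->K: 13 × €6 = €78
  D1->M: 45 × €4 = €180
  D2->K: 47 × €11 = €517
  D2->L: 1 × €4 = €4
  D3->K: 31 × €11 = €341
Optimal cost = €1120.
Saving = 1134 − 1120 = €14.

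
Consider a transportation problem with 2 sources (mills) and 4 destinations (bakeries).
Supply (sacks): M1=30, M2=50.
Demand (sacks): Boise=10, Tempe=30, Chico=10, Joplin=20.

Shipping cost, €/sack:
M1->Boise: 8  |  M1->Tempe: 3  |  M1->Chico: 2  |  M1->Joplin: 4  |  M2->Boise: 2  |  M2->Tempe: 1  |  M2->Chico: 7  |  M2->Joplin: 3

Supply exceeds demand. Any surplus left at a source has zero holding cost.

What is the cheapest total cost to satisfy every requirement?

140

One minimum-cost allocation:
  M1 to Chico: 10 × €2 = €20
  M1 to Joplin: 10 × €4 = €40
  M2 to Boise: 10 × €2 = €20
  M2 to Tempe: 30 × €1 = €30
  M2 to Joplin: 10 × €3 = €30
Total = 20 + 40 + 20 + 30 + 30 = €140.
(Supply check: M1 ships 20; M2 ships 50.)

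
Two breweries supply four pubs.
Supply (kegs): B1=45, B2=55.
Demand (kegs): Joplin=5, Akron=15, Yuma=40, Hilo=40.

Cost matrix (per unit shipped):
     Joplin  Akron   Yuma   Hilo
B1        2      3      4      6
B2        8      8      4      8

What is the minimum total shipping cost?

Optimal allocation:
  B1 to Joplin: 5 × 2 = 10
  B1 to Akron: 15 × 3 = 45
  B1 to Hilo: 25 × 6 = 150
  B2 to Yuma: 40 × 4 = 160
  B2 to Hilo: 15 × 8 = 120
Total = 10 + 45 + 150 + 160 + 120 = 485.

485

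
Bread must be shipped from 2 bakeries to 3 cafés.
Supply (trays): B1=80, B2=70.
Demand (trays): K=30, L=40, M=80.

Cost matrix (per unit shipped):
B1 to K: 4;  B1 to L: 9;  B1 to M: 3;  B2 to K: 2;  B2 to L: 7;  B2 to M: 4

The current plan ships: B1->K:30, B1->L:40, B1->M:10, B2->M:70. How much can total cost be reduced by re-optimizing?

Current plan cost = 30·4 + 40·9 + 10·3 + 70·4 = 790.
Optimal plan:
  B1–M: 80 trays
  B2–K: 30 trays
  B2–L: 40 trays
Optimal cost = 580.
Saving = 790 − 580 = 210.

210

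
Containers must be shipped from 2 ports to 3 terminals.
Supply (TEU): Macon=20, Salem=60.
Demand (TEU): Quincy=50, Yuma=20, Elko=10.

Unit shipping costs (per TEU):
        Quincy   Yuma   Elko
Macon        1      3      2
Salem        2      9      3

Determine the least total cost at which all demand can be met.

A cheapest plan:
  Macon→Yuma: 20 × 3 = 60
  Salem→Quincy: 50 × 2 = 100
  Salem→Elko: 10 × 3 = 30
Total = 60 + 100 + 30 = 190.
(Supply check: Macon ships 20; Salem ships 60.)

190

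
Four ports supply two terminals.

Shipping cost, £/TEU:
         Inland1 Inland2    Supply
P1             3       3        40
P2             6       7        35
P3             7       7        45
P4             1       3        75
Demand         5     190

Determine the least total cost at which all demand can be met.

895

One minimum-cost allocation:
  P1→Inland2: 40 × £3 = £120
  P2→Inland2: 35 × £7 = £245
  P3→Inland2: 45 × £7 = £315
  P4→Inland1: 5 × £1 = £5
  P4→Inland2: 70 × £3 = £210
Total = 120 + 245 + 315 + 5 + 210 = £895.
(Supply check: P1 ships 40; P2 ships 35; P3 ships 45; P4 ships 75.)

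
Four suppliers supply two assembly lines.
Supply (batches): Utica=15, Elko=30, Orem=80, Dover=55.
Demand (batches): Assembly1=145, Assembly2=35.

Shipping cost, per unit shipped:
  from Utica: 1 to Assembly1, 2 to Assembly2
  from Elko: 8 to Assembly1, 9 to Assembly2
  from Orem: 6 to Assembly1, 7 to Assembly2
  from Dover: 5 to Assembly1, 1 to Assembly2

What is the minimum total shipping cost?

An optimal shipping plan:
  Utica→Assembly1: 15 batches
  Elko→Assembly1: 30 batches
  Orem→Assembly1: 80 batches
  Dover→Assembly1: 20 batches
  Dover→Assembly2: 35 batches
Total cost = 870.
(Supply check: Utica ships 15; Elko ships 30; Orem ships 80; Dover ships 55.)

870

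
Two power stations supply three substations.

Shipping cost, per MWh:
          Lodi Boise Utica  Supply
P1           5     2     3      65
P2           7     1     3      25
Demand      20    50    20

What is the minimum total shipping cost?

235

One minimum-cost allocation:
  P1->Lodi: 20 MWh
  P1->Boise: 25 MWh
  P1->Utica: 20 MWh
  P2->Boise: 25 MWh
Total cost = 235.
(Supply check: P1 ships 65; P2 ships 25.)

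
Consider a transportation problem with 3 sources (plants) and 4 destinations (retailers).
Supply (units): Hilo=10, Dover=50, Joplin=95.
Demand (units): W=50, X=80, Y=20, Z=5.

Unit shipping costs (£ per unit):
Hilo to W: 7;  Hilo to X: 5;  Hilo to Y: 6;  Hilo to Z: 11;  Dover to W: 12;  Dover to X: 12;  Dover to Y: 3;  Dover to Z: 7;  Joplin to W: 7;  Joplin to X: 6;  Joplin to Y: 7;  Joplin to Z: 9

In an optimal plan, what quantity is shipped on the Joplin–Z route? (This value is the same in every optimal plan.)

0

Solving gives:
  Hilo->X: 10 × £5 = £50
  Dover->W: 25 × £12 = £300
  Dover->Y: 20 × £3 = £60
  Dover->Z: 5 × £7 = £35
  Joplin->W: 25 × £7 = £175
  Joplin->X: 70 × £6 = £420
Total cost = £1040.
The route Joplin→Z is not used.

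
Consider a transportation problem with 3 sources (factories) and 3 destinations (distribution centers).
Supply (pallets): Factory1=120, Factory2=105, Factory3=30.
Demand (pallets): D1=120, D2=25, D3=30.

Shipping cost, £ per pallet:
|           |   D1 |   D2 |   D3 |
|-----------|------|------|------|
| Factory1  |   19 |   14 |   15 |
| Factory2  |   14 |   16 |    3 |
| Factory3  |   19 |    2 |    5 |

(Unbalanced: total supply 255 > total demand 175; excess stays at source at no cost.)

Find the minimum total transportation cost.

2030

Optimal allocation:
  Factory1→D1: 40 × £19 = £760
  Factory2→D1: 80 × £14 = £1120
  Factory2→D3: 25 × £3 = £75
  Factory3→D2: 25 × £2 = £50
  Factory3→D3: 5 × £5 = £25
Total = 760 + 1120 + 75 + 50 + 25 = £2030.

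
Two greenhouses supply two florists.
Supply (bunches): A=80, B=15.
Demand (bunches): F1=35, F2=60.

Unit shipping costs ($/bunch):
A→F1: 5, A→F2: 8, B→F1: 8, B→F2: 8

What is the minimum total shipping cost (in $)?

655

An optimal shipping plan:
  A→F1: 35 bunches
  A→F2: 45 bunches
  B→F2: 15 bunches
Total cost = $655.
(Supply check: A ships 80; B ships 15.)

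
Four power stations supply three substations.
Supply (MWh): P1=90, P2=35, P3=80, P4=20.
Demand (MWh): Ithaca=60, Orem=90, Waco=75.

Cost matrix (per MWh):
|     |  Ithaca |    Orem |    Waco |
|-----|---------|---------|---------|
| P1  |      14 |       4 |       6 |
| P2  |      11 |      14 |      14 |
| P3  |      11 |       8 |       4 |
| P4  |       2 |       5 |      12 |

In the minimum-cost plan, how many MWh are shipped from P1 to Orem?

Solving gives:
  P1->Orem: 90 × 4 = 360
  P2->Ithaca: 35 × 11 = 385
  P3->Ithaca: 5 × 11 = 55
  P3->Waco: 75 × 4 = 300
  P4->Ithaca: 20 × 2 = 40
Total cost = 1140.
So P1→Orem carries 90 MWh.

90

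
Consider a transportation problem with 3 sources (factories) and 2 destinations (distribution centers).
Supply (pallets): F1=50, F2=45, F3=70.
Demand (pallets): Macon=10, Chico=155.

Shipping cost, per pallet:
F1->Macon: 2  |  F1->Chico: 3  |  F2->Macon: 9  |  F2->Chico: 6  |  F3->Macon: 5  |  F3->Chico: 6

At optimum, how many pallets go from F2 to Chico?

Optimal shipments:
  F1→Macon: 10 × 2 = 20
  F1→Chico: 40 × 3 = 120
  F2→Chico: 45 × 6 = 270
  F3→Chico: 70 × 6 = 420
Total cost = 830.
So F2→Chico carries 45 pallets.

45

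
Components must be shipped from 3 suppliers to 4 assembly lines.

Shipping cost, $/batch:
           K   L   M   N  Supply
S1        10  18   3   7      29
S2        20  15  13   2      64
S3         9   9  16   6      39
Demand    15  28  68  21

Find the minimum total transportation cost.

An optimal shipping plan:
  S1->M: 29 × $3 = $87
  S2->L: 4 × $15 = $60
  S2->M: 39 × $13 = $507
  S2->N: 21 × $2 = $42
  S3->K: 15 × $9 = $135
  S3->L: 24 × $9 = $216
Total = 87 + 60 + 507 + 42 + 135 + 216 = $1047.
(Supply check: S1 ships 29; S2 ships 64; S3 ships 39.)

1047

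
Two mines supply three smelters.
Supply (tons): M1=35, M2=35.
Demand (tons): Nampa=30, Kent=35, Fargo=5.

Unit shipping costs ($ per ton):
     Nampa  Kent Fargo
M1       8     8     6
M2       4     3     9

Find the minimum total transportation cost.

A cheapest plan:
  M1→Nampa: 30 × $8 = $240
  M1→Fargo: 5 × $6 = $30
  M2→Kent: 35 × $3 = $105
Total = 240 + 30 + 105 = $375.
(Supply check: M1 ships 35; M2 ships 35.)

375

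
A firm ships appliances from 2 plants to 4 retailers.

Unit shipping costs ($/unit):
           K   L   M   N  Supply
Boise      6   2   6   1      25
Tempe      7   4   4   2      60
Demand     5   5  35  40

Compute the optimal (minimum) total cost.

245

Optimal allocation:
  Boise to L: 5 × $2 = $10
  Boise to N: 20 × $1 = $20
  Tempe to K: 5 × $7 = $35
  Tempe to M: 35 × $4 = $140
  Tempe to N: 20 × $2 = $40
Total = 10 + 20 + 35 + 140 + 40 = $245.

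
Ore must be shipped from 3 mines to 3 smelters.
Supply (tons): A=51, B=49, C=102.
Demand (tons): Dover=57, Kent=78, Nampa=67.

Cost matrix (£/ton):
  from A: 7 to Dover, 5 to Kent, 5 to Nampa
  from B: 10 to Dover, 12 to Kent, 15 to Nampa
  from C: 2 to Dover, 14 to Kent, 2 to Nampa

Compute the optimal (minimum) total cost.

1003

Optimal allocation:
  A→Kent: 51 tons
  B→Dover: 22 tons
  B→Kent: 27 tons
  C→Dover: 35 tons
  C→Nampa: 67 tons
Total cost = £1003.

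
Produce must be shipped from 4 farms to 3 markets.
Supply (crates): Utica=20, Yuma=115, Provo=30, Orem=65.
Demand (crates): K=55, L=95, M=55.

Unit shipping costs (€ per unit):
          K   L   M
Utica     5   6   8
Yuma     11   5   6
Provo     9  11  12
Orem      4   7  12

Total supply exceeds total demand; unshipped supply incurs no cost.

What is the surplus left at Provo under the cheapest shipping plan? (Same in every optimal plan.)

Minimum-cost shipments:
  Utica→L: 20 crates
  Yuma→L: 65 crates
  Yuma→M: 50 crates
  Provo→M: 5 crates
  Orem→K: 55 crates
  Orem→L: 10 crates
Total cost = €1095.
Provo ships 5 of its 30, leaving 25.

25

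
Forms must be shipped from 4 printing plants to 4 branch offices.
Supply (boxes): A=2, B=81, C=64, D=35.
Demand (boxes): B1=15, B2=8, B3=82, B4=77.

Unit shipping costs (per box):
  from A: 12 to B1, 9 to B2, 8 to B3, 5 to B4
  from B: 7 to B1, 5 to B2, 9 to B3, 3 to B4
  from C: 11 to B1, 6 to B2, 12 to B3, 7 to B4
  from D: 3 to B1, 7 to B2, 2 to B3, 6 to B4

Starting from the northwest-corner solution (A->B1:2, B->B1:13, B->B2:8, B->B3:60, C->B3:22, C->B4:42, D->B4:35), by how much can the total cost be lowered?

409

Current plan cost = 2·12 + 13·7 + 8·5 + 60·9 + 22·12 + 42·7 + 35·6 = 1463.
Optimal plan:
  A→B3: 2 × 8 = 16
  B→B1: 4 × 7 = 28
  B→B4: 77 × 3 = 231
  C→B1: 11 × 11 = 121
  C→B2: 8 × 6 = 48
  C→B3: 45 × 12 = 540
  D→B3: 35 × 2 = 70
Optimal cost = 1054.
Saving = 1463 − 1054 = 409.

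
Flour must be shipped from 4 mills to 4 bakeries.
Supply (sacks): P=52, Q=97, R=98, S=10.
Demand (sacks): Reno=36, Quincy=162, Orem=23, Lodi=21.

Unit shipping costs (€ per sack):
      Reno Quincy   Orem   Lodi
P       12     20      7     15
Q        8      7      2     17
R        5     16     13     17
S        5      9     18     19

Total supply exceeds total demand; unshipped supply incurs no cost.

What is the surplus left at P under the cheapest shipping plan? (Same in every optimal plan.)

An optimal plan:
  P->Orem: 23 × €7 = €161
  P->Lodi: 21 × €15 = €315
  Q->Quincy: 97 × €7 = €679
  R->Reno: 36 × €5 = €180
  R->Quincy: 55 × €16 = €880
  S->Quincy: 10 × €9 = €90
Total cost = €2305.
P ships 44 of its 52, leaving 8.

8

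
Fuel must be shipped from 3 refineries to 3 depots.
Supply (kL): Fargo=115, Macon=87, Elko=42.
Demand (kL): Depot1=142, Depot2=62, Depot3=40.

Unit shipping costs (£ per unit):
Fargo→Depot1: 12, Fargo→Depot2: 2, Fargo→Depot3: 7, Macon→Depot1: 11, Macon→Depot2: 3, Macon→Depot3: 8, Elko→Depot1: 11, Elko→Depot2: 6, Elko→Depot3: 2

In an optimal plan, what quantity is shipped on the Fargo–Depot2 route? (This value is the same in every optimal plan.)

62

The minimum-cost plan:
  Fargo->Depot1: 53 × £12 = £636
  Fargo->Depot2: 62 × £2 = £124
  Macon->Depot1: 87 × £11 = £957
  Elko->Depot1: 2 × £11 = £22
  Elko->Depot3: 40 × £2 = £80
Total cost = £1819.
So Fargo→Depot2 carries 62 kL.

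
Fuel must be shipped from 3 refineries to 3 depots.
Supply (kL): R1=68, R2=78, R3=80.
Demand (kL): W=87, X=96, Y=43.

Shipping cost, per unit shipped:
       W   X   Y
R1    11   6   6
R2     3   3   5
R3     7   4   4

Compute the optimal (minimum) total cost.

One minimum-cost allocation:
  R1 to X: 25 kL
  R1 to Y: 43 kL
  R2 to W: 78 kL
  R3 to W: 9 kL
  R3 to X: 71 kL
Total cost = 989.

989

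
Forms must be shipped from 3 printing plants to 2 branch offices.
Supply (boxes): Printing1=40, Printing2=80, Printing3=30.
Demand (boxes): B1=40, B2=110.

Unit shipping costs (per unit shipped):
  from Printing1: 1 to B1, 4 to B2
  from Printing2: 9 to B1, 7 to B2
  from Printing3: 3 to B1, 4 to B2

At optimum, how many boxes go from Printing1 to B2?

Solving gives:
  Printing1 to B1: 40 × 1 = 40
  Printing2 to B2: 80 × 7 = 560
  Printing3 to B2: 30 × 4 = 120
Total cost = 720.
The route Printing1→B2 is not used.

0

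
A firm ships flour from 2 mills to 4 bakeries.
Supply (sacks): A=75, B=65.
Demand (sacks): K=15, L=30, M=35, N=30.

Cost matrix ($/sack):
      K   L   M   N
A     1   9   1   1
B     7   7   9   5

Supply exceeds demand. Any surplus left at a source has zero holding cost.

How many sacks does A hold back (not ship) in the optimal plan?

0

An optimal plan:
  A→K: 15 × $1 = $15
  A→M: 35 × $1 = $35
  A→N: 25 × $1 = $25
  B→L: 30 × $7 = $210
  B→N: 5 × $5 = $25
Total cost = $310.
A ships 75 of its 75, leaving 0.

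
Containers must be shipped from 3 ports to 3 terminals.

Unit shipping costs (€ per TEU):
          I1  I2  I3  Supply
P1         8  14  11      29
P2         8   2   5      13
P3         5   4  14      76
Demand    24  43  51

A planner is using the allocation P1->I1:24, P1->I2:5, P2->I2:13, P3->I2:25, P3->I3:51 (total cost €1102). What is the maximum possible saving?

Current plan cost = 24·8 + 5·14 + 13·2 + 25·4 + 51·14 = €1102.
Optimal plan:
  P1→I3: 29 × €11 = €319
  P2→I3: 13 × €5 = €65
  P3→I1: 24 × €5 = €120
  P3→I2: 43 × €4 = €172
  P3→I3: 9 × €14 = €126
Optimal cost = €802.
Saving = 1102 − 802 = €300.

300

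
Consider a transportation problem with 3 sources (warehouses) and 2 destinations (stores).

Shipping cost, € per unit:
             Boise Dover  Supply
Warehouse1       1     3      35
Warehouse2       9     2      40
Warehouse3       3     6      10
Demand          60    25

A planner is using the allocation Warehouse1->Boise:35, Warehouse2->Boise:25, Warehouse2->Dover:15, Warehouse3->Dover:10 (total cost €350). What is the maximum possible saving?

100

Current plan cost = 35·1 + 25·9 + 15·2 + 10·6 = €350.
Optimal plan:
  Warehouse1 to Boise: 35 × €1 = €35
  Warehouse2 to Boise: 15 × €9 = €135
  Warehouse2 to Dover: 25 × €2 = €50
  Warehouse3 to Boise: 10 × €3 = €30
Optimal cost = €250.
Saving = 350 − 250 = €100.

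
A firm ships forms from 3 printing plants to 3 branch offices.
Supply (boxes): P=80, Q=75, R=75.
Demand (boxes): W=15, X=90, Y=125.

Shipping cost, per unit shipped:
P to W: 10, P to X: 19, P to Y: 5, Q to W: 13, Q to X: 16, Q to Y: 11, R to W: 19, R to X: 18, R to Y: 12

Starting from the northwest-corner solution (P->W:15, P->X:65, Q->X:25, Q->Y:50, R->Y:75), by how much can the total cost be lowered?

Current plan cost = 15·10 + 65·19 + 25·16 + 50·11 + 75·12 = 3235.
Optimal plan:
  P to Y: 80 × 5 = 400
  Q to W: 15 × 13 = 195
  Q to X: 60 × 16 = 960
  R to X: 30 × 18 = 540
  R to Y: 45 × 12 = 540
Optimal cost = 2635.
Saving = 3235 − 2635 = 600.

600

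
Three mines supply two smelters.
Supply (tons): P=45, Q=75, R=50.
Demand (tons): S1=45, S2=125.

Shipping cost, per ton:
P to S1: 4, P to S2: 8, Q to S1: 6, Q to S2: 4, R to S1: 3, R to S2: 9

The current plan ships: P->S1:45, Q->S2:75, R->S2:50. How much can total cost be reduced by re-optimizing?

Current plan cost = 45·4 + 75·4 + 50·9 = 930.
Optimal plan:
  P to S2: 45 tons
  Q to S2: 75 tons
  R to S1: 45 tons
  R to S2: 5 tons
Optimal cost = 840.
Saving = 930 − 840 = 90.

90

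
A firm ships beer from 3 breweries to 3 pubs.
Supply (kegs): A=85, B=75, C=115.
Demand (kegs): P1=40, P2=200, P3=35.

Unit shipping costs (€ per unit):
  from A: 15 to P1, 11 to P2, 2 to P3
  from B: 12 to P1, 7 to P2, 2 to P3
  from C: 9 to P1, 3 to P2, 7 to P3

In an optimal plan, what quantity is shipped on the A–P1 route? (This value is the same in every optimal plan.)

Solving gives:
  A to P1: 40 × €15 = €600
  A to P2: 10 × €11 = €110
  A to P3: 35 × €2 = €70
  B to P2: 75 × €7 = €525
  C to P2: 115 × €3 = €345
Total cost = €1650.
So A→P1 carries 40 kegs.

40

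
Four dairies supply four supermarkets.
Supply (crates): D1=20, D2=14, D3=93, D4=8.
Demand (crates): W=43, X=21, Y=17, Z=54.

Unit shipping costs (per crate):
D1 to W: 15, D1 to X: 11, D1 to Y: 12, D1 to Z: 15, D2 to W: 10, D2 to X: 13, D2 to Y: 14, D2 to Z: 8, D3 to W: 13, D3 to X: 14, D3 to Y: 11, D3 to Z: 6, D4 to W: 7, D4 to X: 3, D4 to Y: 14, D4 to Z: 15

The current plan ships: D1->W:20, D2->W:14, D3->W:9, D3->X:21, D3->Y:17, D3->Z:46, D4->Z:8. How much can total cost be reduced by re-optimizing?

232

Current plan cost = 20·15 + 14·10 + 9·13 + 21·14 + 17·11 + 46·6 + 8·15 = 1434.
Optimal plan:
  D1–X: 13 × 11 = 143
  D1–Y: 7 × 12 = 84
  D2–W: 14 × 10 = 140
  D3–W: 29 × 13 = 377
  D3–Y: 10 × 11 = 110
  D3–Z: 54 × 6 = 324
  D4–X: 8 × 3 = 24
Optimal cost = 1202.
Saving = 1434 − 1202 = 232.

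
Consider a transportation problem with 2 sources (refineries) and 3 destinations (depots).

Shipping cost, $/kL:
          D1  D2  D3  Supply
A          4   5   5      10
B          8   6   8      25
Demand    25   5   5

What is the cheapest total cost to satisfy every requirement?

Optimal allocation:
  A to D1: 10 × $4 = $40
  B to D1: 15 × $8 = $120
  B to D2: 5 × $6 = $30
  B to D3: 5 × $8 = $40
Total = 40 + 120 + 30 + 40 = $230.

230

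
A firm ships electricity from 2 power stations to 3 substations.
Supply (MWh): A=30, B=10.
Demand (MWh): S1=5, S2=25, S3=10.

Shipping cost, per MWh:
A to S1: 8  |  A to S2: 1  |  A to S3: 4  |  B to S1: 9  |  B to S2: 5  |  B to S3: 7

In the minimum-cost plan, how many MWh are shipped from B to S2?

The minimum-cost plan:
  A–S2: 25 × 1 = 25
  A–S3: 5 × 4 = 20
  B–S1: 5 × 9 = 45
  B–S3: 5 × 7 = 35
Total cost = 125.
The route B→S2 is not used.

0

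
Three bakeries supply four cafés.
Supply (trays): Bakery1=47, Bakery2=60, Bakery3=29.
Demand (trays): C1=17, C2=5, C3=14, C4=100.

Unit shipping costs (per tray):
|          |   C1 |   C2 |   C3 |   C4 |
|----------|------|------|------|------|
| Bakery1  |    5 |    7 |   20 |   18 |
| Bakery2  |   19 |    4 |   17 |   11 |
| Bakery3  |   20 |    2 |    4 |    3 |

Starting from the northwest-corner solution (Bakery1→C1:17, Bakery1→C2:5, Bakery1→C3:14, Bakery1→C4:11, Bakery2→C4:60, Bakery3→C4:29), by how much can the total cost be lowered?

Current plan cost = 17·5 + 5·7 + 14·20 + 11·18 + 60·11 + 29·3 = 1345.
Optimal plan:
  Bakery1→C1: 17 × 5 = 85
  Bakery1→C2: 5 × 7 = 35
  Bakery1→C4: 25 × 18 = 450
  Bakery2→C4: 60 × 11 = 660
  Bakery3→C3: 14 × 4 = 56
  Bakery3→C4: 15 × 3 = 45
Optimal cost = 1331.
Saving = 1345 − 1331 = 14.

14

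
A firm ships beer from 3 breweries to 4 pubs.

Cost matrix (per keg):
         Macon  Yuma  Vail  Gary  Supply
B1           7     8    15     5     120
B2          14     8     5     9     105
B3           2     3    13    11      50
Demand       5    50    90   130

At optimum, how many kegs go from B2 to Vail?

The minimum-cost plan:
  B1 to Gary: 120 × 5 = 600
  B2 to Yuma: 5 × 8 = 40
  B2 to Vail: 90 × 5 = 450
  B2 to Gary: 10 × 9 = 90
  B3 to Macon: 5 × 2 = 10
  B3 to Yuma: 45 × 3 = 135
Total cost = 1325.
So B2→Vail carries 90 kegs.

90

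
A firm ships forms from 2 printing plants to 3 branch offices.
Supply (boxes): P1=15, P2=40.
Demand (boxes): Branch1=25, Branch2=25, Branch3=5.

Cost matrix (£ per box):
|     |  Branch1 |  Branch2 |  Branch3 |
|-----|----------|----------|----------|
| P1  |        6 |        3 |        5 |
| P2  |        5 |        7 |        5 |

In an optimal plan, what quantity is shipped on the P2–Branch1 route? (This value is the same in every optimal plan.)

25

Solving gives:
  P1 to Branch2: 15 × £3 = £45
  P2 to Branch1: 25 × £5 = £125
  P2 to Branch2: 10 × £7 = £70
  P2 to Branch3: 5 × £5 = £25
Total cost = £265.
So P2→Branch1 carries 25 boxes.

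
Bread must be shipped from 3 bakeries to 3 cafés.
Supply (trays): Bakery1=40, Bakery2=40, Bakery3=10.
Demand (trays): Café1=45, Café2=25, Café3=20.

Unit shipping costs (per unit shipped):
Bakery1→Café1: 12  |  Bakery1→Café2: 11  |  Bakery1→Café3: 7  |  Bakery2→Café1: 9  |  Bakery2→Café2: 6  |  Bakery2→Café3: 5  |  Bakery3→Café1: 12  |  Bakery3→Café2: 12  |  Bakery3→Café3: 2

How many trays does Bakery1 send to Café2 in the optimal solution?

Optimal shipments:
  Bakery1 to Café1: 30 trays
  Bakery1 to Café3: 10 trays
  Bakery2 to Café1: 15 trays
  Bakery2 to Café2: 25 trays
  Bakery3 to Café3: 10 trays
Total cost = 735.
The route Bakery1→Café2 is not used.

0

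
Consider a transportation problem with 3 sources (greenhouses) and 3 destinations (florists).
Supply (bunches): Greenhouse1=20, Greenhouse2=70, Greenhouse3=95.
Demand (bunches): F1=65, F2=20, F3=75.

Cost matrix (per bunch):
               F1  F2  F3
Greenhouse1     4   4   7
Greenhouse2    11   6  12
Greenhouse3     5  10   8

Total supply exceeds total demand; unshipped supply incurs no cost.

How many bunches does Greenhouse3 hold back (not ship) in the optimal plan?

0

An optimal plan:
  Greenhouse1 to F3: 20 × 7 = 140
  Greenhouse2 to F2: 20 × 6 = 120
  Greenhouse2 to F3: 25 × 12 = 300
  Greenhouse3 to F1: 65 × 5 = 325
  Greenhouse3 to F3: 30 × 8 = 240
Total cost = 1125.
Greenhouse3 ships 95 of its 95, leaving 0.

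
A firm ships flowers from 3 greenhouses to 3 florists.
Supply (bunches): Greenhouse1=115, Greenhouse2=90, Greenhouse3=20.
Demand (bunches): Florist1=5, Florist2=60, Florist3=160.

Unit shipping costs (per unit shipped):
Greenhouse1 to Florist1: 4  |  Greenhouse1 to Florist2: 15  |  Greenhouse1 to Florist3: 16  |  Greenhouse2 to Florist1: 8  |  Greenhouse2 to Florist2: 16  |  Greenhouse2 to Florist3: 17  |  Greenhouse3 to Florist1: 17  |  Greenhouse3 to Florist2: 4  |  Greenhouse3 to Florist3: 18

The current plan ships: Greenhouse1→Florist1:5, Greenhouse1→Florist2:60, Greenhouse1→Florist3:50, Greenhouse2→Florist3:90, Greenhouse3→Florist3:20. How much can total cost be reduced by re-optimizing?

Current plan cost = 5·4 + 60·15 + 50·16 + 90·17 + 20·18 = 3610.
Optimal plan:
  Greenhouse1→Florist1: 5 × 4 = 20
  Greenhouse1→Florist3: 110 × 16 = 1760
  Greenhouse2→Florist2: 40 × 16 = 640
  Greenhouse2→Florist3: 50 × 17 = 850
  Greenhouse3→Florist2: 20 × 4 = 80
Optimal cost = 3350.
Saving = 3610 − 3350 = 260.

260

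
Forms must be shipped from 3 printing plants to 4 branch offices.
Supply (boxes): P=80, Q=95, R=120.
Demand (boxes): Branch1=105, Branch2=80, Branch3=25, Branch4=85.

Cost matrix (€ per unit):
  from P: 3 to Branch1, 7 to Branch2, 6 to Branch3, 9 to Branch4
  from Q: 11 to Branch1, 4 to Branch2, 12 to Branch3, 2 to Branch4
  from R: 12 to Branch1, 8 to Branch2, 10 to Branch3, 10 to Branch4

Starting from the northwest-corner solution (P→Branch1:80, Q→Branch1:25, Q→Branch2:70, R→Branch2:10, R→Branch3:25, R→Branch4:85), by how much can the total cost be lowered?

415

Current plan cost = 80·3 + 25·11 + 70·4 + 10·8 + 25·10 + 85·10 = €1975.
Optimal plan:
  P->Branch1: 80 × €3 = €240
  Q->Branch2: 10 × €4 = €40
  Q->Branch4: 85 × €2 = €170
  R->Branch1: 25 × €12 = €300
  R->Branch2: 70 × €8 = €560
  R->Branch3: 25 × €10 = €250
Optimal cost = €1560.
Saving = 1975 − 1560 = €415.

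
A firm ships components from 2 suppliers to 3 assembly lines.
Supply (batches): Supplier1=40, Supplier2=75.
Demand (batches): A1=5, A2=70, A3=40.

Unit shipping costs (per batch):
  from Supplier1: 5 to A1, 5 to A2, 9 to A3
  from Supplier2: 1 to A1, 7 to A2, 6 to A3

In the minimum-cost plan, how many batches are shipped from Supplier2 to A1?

5

Optimal shipments:
  Supplier1–A2: 40 batches
  Supplier2–A1: 5 batches
  Supplier2–A2: 30 batches
  Supplier2–A3: 40 batches
Total cost = 655.
So Supplier2→A1 carries 5 batches.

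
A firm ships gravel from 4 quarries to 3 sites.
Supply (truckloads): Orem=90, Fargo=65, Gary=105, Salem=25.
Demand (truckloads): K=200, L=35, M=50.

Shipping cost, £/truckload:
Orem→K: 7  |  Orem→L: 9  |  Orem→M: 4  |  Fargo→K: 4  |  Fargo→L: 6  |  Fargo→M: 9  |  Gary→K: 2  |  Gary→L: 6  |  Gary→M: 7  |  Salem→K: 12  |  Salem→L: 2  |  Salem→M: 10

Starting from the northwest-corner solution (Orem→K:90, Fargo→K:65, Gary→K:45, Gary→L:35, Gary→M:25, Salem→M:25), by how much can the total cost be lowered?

595

Current plan cost = 90·7 + 65·4 + 45·2 + 35·6 + 25·7 + 25·10 = £1615.
Optimal plan:
  Orem→K: 30 × £7 = £210
  Orem→L: 10 × £9 = £90
  Orem→M: 50 × £4 = £200
  Fargo→K: 65 × £4 = £260
  Gary→K: 105 × £2 = £210
  Salem→L: 25 × £2 = £50
Optimal cost = £1020.
Saving = 1615 − 1020 = £595.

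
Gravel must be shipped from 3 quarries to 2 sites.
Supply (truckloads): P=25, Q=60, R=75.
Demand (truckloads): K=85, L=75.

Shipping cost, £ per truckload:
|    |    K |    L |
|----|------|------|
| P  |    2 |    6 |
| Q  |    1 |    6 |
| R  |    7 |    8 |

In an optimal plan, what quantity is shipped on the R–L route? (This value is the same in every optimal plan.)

75

Solving gives:
  P to K: 25 truckloads
  Q to K: 60 truckloads
  R to L: 75 truckloads
Total cost = £710.
So R→L carries 75 truckloads.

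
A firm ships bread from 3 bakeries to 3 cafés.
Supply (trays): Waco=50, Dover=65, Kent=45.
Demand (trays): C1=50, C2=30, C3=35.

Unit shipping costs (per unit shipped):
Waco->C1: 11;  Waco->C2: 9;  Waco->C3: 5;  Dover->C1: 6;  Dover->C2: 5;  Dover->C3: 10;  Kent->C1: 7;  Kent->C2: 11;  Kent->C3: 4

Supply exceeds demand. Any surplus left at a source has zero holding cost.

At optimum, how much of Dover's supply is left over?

0

An optimal plan:
  Waco to C3: 5 × 5 = 25
  Dover to C1: 35 × 6 = 210
  Dover to C2: 30 × 5 = 150
  Kent to C1: 15 × 7 = 105
  Kent to C3: 30 × 4 = 120
Total cost = 610.
Dover ships 65 of its 65, leaving 0.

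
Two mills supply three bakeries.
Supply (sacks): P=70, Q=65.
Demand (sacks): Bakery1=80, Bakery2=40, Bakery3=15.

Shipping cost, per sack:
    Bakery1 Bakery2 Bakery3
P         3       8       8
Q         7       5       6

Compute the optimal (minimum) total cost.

A cheapest plan:
  P to Bakery1: 70 × 3 = 210
  Q to Bakery1: 10 × 7 = 70
  Q to Bakery2: 40 × 5 = 200
  Q to Bakery3: 15 × 6 = 90
Total = 210 + 70 + 200 + 90 = 570.
(Supply check: P ships 70; Q ships 65.)

570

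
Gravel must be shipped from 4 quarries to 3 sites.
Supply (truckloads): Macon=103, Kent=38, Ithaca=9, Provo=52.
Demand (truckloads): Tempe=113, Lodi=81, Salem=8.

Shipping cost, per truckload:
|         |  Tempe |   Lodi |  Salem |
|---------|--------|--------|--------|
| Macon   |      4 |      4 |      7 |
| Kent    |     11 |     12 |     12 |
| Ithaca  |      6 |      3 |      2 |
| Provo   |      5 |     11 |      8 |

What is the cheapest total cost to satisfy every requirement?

One minimum-cost allocation:
  Macon->Tempe: 23 × 4 = 92
  Macon->Lodi: 80 × 4 = 320
  Kent->Tempe: 38 × 11 = 418
  Ithaca->Lodi: 1 × 3 = 3
  Ithaca->Salem: 8 × 2 = 16
  Provo->Tempe: 52 × 5 = 260
Total = 92 + 320 + 418 + 3 + 16 + 260 = 1109.
(Supply check: Macon ships 103; Kent ships 38; Ithaca ships 9; Provo ships 52.)

1109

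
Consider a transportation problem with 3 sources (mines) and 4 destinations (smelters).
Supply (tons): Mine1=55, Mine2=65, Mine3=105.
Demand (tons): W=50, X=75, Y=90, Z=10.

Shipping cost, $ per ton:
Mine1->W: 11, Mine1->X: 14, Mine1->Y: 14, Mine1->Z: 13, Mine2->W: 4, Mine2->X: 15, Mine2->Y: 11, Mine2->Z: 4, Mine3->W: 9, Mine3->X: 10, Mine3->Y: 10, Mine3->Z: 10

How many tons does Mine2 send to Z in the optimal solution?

Solving gives:
  Mine1 to X: 55 × $14 = $770
  Mine2 to W: 50 × $4 = $200
  Mine2 to Y: 5 × $11 = $55
  Mine2 to Z: 10 × $4 = $40
  Mine3 to X: 20 × $10 = $200
  Mine3 to Y: 85 × $10 = $850
Total cost = $2115.
So Mine2→Z carries 10 tons.

10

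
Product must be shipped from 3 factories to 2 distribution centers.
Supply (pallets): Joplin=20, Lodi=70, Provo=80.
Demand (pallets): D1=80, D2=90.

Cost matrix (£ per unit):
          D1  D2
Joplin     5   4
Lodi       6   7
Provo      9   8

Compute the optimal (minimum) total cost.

1150

One minimum-cost allocation:
  Joplin→D1: 10 × £5 = £50
  Joplin→D2: 10 × £4 = £40
  Lodi→D1: 70 × £6 = £420
  Provo→D2: 80 × £8 = £640
Total = 50 + 40 + 420 + 640 = £1150.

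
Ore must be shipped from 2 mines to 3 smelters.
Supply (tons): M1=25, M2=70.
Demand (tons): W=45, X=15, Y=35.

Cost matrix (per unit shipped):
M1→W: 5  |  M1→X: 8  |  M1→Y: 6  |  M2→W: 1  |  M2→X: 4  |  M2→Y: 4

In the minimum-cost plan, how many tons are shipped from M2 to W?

45

Optimal shipments:
  M1–Y: 25 × 6 = 150
  M2–W: 45 × 1 = 45
  M2–X: 15 × 4 = 60
  M2–Y: 10 × 4 = 40
Total cost = 295.
So M2→W carries 45 tons.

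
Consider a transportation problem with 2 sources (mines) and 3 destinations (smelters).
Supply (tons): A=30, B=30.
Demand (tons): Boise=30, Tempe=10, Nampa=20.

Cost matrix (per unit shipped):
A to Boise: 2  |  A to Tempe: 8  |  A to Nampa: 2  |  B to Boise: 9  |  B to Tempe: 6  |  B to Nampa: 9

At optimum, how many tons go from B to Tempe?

Optimal shipments:
  A–Boise: 10 × 2 = 20
  A–Nampa: 20 × 2 = 40
  B–Boise: 20 × 9 = 180
  B–Tempe: 10 × 6 = 60
Total cost = 300.
So B→Tempe carries 10 tons.

10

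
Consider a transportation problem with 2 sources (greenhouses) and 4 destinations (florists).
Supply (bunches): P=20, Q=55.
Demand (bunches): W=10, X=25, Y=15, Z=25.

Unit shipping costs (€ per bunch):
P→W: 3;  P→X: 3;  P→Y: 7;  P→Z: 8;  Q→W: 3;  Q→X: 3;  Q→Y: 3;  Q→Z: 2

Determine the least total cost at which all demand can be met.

200

A cheapest plan:
  P to X: 20 × €3 = €60
  Q to W: 10 × €3 = €30
  Q to X: 5 × €3 = €15
  Q to Y: 15 × €3 = €45
  Q to Z: 25 × €2 = €50
Total = 60 + 30 + 15 + 45 + 50 = €200.
(Supply check: P ships 20; Q ships 55.)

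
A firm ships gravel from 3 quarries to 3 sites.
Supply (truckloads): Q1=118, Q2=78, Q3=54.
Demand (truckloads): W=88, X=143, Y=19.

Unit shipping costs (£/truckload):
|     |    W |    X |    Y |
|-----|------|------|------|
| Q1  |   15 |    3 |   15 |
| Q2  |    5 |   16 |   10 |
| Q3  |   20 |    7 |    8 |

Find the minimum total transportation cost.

An optimal shipping plan:
  Q1 to W: 10 × £15 = £150
  Q1 to X: 108 × £3 = £324
  Q2 to W: 78 × £5 = £390
  Q3 to X: 35 × £7 = £245
  Q3 to Y: 19 × £8 = £152
Total = 150 + 324 + 390 + 245 + 152 = £1261.

1261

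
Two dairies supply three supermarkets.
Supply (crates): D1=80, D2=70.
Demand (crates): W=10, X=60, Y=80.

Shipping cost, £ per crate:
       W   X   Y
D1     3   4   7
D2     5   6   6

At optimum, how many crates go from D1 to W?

Solving gives:
  D1–W: 10 × £3 = £30
  D1–X: 60 × £4 = £240
  D1–Y: 10 × £7 = £70
  D2–Y: 70 × £6 = £420
Total cost = £760.
So D1→W carries 10 crates.

10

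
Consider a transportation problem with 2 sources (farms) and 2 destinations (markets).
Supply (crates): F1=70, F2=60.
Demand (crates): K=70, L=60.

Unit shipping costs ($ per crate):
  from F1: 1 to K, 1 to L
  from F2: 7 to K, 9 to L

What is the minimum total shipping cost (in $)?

490

Optimal allocation:
  F1 to K: 10 crates
  F1 to L: 60 crates
  F2 to K: 60 crates
Total cost = $490.
(Supply check: F1 ships 70; F2 ships 60.)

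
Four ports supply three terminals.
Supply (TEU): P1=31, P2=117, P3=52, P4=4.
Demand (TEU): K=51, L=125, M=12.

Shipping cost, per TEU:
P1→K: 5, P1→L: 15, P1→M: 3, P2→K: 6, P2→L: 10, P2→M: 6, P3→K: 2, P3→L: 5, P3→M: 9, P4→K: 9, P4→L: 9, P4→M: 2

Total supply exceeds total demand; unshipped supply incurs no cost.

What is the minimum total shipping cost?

1305

Optimal allocation:
  P1–K: 23 × 5 = 115
  P1–M: 8 × 3 = 24
  P2–K: 28 × 6 = 168
  P2–L: 73 × 10 = 730
  P3–L: 52 × 5 = 260
  P4–M: 4 × 2 = 8
Total = 115 + 24 + 168 + 730 + 260 + 8 = 1305.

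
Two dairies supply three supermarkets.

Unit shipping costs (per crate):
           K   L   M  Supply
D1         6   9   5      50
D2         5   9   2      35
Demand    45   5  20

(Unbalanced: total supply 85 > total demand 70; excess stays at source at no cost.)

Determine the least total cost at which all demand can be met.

340

A cheapest plan:
  D1 to K: 30 crates
  D1 to L: 5 crates
  D2 to K: 15 crates
  D2 to M: 20 crates
Total cost = 340.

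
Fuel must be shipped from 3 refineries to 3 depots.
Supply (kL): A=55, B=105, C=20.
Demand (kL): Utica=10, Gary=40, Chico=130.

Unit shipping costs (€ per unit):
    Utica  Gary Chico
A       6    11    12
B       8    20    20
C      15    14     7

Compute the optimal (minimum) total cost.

2740

One minimum-cost allocation:
  A->Gary: 40 kL
  A->Chico: 15 kL
  B->Utica: 10 kL
  B->Chico: 95 kL
  C->Chico: 20 kL
Total cost = €2740.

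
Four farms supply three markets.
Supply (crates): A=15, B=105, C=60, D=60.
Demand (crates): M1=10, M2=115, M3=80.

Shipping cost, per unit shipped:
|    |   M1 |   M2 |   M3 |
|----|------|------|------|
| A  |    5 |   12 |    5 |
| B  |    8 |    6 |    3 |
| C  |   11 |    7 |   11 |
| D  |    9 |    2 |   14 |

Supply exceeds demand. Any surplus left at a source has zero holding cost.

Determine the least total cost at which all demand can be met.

770

An optimal shipping plan:
  A to M1: 10 × 5 = 50
  B to M2: 25 × 6 = 150
  B to M3: 80 × 3 = 240
  C to M2: 30 × 7 = 210
  D to M2: 60 × 2 = 120
Total = 50 + 150 + 240 + 210 + 120 = 770.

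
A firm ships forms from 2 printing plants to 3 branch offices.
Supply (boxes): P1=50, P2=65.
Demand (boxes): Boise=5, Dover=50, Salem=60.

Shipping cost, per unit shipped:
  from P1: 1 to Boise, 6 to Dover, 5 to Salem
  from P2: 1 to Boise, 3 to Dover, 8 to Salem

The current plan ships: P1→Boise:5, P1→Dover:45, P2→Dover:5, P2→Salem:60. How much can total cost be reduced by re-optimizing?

Current plan cost = 5·1 + 45·6 + 5·3 + 60·8 = 770.
Optimal plan:
  P1→Salem: 50 boxes
  P2→Boise: 5 boxes
  P2→Dover: 50 boxes
  P2→Salem: 10 boxes
Optimal cost = 485.
Saving = 770 − 485 = 285.

285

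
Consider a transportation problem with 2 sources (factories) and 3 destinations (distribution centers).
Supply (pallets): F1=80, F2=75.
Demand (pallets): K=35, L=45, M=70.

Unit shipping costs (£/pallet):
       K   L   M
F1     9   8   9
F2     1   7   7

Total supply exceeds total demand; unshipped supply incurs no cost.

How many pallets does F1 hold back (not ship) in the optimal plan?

5

An optimal plan:
  F1→L: 45 pallets
  F1→M: 30 pallets
  F2→K: 35 pallets
  F2→M: 40 pallets
Total cost = £945.
F1 ships 75 of its 80, leaving 5.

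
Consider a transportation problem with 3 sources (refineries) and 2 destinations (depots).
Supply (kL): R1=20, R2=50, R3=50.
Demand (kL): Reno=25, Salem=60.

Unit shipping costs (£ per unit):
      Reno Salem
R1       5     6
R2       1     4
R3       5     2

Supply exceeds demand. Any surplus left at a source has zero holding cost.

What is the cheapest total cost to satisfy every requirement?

165

An optimal shipping plan:
  R2→Reno: 25 × £1 = £25
  R2→Salem: 10 × £4 = £40
  R3→Salem: 50 × £2 = £100
Total = 25 + 40 + 100 = £165.
(Supply check: R1 ships 0; R2 ships 35; R3 ships 50.)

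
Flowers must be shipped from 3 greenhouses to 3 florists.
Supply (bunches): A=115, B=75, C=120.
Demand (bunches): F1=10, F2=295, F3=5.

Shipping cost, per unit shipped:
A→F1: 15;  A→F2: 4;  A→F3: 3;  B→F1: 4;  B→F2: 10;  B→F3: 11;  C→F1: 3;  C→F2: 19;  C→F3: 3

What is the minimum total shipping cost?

3250

One minimum-cost allocation:
  A–F2: 115 bunches
  B–F2: 75 bunches
  C–F1: 10 bunches
  C–F2: 105 bunches
  C–F3: 5 bunches
Total cost = 3250.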